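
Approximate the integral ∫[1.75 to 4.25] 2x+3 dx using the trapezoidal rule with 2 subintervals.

f(x) = 2x+3
a = 1.75, b = 4.25, n = 2
h = (b - a)/n = 1.250000

Trapezoidal rule: (h/2)[f(x₀) + 2f(x₁) + 2f(x₂) + ... + f(xₙ)]

x_0 = 1.7500, f(x_0) = 6.500000, coefficient = 1
x_1 = 3.0000, f(x_1) = 9.000000, coefficient = 2
x_2 = 4.2500, f(x_2) = 11.500000, coefficient = 1

I ≈ (1.250000/2) × 36.000000 = 22.500000
Exact value: 22.500000
Error: 0.000000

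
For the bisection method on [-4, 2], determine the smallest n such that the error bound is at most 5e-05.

We need (b-a)/2^n ≤ 5e-05
(2 - (-4))/2^n ≤ 5e-05
6/2^n ≤ 5e-05
2^n ≥ 120000
n ≥ log₂(120000) = 16.87
n ≥ 17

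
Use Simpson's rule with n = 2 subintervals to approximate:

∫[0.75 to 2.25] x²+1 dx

f(x) = x²+1
a = 0.75, b = 2.25, n = 2
h = (b - a)/n = 0.750000

Simpson's rule: (h/3)[f(x₀) + 4f(x₁) + 2f(x₂) + ... + f(xₙ)]

x_0 = 0.7500, f(x_0) = 1.562500, coefficient = 1
x_1 = 1.5000, f(x_1) = 3.250000, coefficient = 4
x_2 = 2.2500, f(x_2) = 6.062500, coefficient = 1

I ≈ (0.750000/3) × 20.625000 = 5.156250
Exact value: 5.156250
Error: 0.000000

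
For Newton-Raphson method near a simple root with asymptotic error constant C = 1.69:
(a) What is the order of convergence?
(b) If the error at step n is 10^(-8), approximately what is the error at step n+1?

(a) Newton-Raphson has quadratic (order 2) convergence near simple roots.
    This means |e_{n+1}| ≈ C|e_n|².

(b) With |e_n| = 10^(-8) and C = 1.69:
    |e_{n+1}| ≈ 1.69 × (10^(-8))² = 1.69 × 10^(-16)

(a) 2 (quadratic); (b) |e_{n+1}| ≈ 1.690e-16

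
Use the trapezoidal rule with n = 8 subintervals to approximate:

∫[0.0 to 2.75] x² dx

f(x) = x²
a = 0.0, b = 2.75, n = 8
h = (b - a)/n = 0.343750

Trapezoidal rule: (h/2)[f(x₀) + 2f(x₁) + 2f(x₂) + ... + f(xₙ)]

x_0 = 0.0000, f(x_0) = 0.000000, coefficient = 1
x_1 = 0.3438, f(x_1) = 0.118164, coefficient = 2
x_2 = 0.6875, f(x_2) = 0.472656, coefficient = 2
x_3 = 1.0312, f(x_3) = 1.063477, coefficient = 2
x_4 = 1.3750, f(x_4) = 1.890625, coefficient = 2
x_5 = 1.7188, f(x_5) = 2.954102, coefficient = 2
x_6 = 2.0625, f(x_6) = 4.253906, coefficient = 2
x_7 = 2.4062, f(x_7) = 5.790039, coefficient = 2
x_8 = 2.7500, f(x_8) = 7.562500, coefficient = 1

I ≈ (0.343750/2) × 40.648438 = 6.986450
Exact value: 6.932292
Error: 0.054159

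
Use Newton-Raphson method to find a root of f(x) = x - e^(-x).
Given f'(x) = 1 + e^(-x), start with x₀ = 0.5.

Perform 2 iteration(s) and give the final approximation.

f(x) = x - e^(-x)
f'(x) = 1 + e^(-x)
x₀ = 0.5

Newton-Raphson formula: x_{n+1} = x_n - f(x_n)/f'(x_n)

Iteration 1:
  f(0.500000) = -0.106531
  f'(0.500000) = 1.606531
  x_1 = 0.500000 - (-0.106531)/1.606531 = 0.566311
Iteration 2:
  f(0.566311) = -0.001305
  f'(0.566311) = 1.567616
  x_2 = 0.566311 - (-0.001305)/1.567616 = 0.567143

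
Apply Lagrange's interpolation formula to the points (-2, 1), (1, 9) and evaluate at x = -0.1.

Lagrange interpolation formula:
P(x) = Σ yᵢ × Lᵢ(x)
where Lᵢ(x) = Π_{j≠i} (x - xⱼ)/(xᵢ - xⱼ)

L_0(-0.1) = (-0.1 - 1)/(-2 - 1) = 0.366667
L_1(-0.1) = (-0.1 - (-2))/(1 - (-2)) = 0.633333

P(-0.1) = 1×L_0(-0.1) + 9×L_1(-0.1)
P(-0.1) = 6.066667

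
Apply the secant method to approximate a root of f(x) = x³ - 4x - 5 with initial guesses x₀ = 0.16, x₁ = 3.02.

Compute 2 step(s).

f(x) = x³ - 4x - 5
x₀ = 0.16, x₁ = 3.02

Secant formula: x_{n+1} = x_n - f(x_n)(x_n - x_{n-1})/(f(x_n) - f(x_{n-1}))

Iteration 1:
  f(0.160000) = -5.635904
  f(3.020000) = 10.463608
  x_2 = 3.020000 - 10.463608×(3.020000 - 0.160000)/(10.463608 - (-5.635904))
       = 1.161191
Iteration 2:
  f(3.020000) = 10.463608
  f(1.161191) = -8.079055
  x_3 = 1.161191 - (-8.079055)×(1.161191 - 3.020000)/(-8.079055 - 10.463608)
       = 1.971076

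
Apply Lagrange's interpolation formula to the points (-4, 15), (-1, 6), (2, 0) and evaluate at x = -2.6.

Lagrange interpolation formula:
P(x) = Σ yᵢ × Lᵢ(x)
where Lᵢ(x) = Π_{j≠i} (x - xⱼ)/(xᵢ - xⱼ)

L_0(-2.6) = (-2.6 - (-1))/(-4 - (-1)) × (-2.6 - 2)/(-4 - 2) = 0.408889
L_1(-2.6) = (-2.6 - (-4))/(-1 - (-4)) × (-2.6 - 2)/(-1 - 2) = 0.715556
L_2(-2.6) = (-2.6 - (-4))/(2 - (-4)) × (-2.6 - (-1))/(2 - (-1)) = -0.124444

P(-2.6) = 15×L_0(-2.6) + 6×L_1(-2.6) + 0×L_2(-2.6)
P(-2.6) = 10.426667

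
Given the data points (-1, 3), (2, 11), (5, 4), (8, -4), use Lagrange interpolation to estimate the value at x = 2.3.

Lagrange interpolation formula:
P(x) = Σ yᵢ × Lᵢ(x)
where Lᵢ(x) = Π_{j≠i} (x - xⱼ)/(xᵢ - xⱼ)

L_0(2.3) = (2.3 - 2)/(-1 - 2) × (2.3 - 5)/(-1 - 5) × (2.3 - 8)/(-1 - 8) = -0.028500
L_1(2.3) = (2.3 - (-1))/(2 - (-1)) × (2.3 - 5)/(2 - 5) × (2.3 - 8)/(2 - 8) = 0.940500
L_2(2.3) = (2.3 - (-1))/(5 - (-1)) × (2.3 - 2)/(5 - 2) × (2.3 - 8)/(5 - 8) = 0.104500
L_3(2.3) = (2.3 - (-1))/(8 - (-1)) × (2.3 - 2)/(8 - 2) × (2.3 - 5)/(8 - 5) = -0.016500

P(2.3) = 3×L_0(2.3) + 11×L_1(2.3) + 4×L_2(2.3) + (-4)×L_3(2.3)
P(2.3) = 10.744000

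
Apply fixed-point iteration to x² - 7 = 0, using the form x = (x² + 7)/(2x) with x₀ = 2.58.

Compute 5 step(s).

Equation: x² - 7 = 0
Fixed-point form: x = (x² + 7)/(2x)
x₀ = 2.58

x_1 = g(2.580000) = 2.646589
x_2 = g(2.646589) = 2.645751
x_3 = g(2.645751) = 2.645751
x_4 = g(2.645751) = 2.645751
x_5 = g(2.645751) = 2.645751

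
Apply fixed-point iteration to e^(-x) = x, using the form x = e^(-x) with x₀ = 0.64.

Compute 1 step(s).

Equation: e^(-x) = x
Fixed-point form: x = e^(-x)
x₀ = 0.64

x_1 = g(0.640000) = 0.527292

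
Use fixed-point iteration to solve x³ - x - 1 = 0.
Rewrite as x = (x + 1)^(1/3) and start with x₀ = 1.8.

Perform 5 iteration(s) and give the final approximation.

Equation: x³ - x - 1 = 0
Fixed-point form: x = (x + 1)^(1/3)
x₀ = 1.8

x_1 = g(1.800000) = 1.409460
x_2 = g(1.409460) = 1.340623
x_3 = g(1.340623) = 1.327732
x_4 = g(1.327732) = 1.325290
x_5 = g(1.325290) = 1.324827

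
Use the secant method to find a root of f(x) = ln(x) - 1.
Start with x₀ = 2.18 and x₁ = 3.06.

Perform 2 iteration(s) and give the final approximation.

f(x) = ln(x) - 1
x₀ = 2.18, x₁ = 3.06

Secant formula: x_{n+1} = x_n - f(x_n)(x_n - x_{n-1})/(f(x_n) - f(x_{n-1}))

Iteration 1:
  f(2.180000) = -0.220675
  f(3.060000) = 0.118415
  x_2 = 3.060000 - 0.118415×(3.060000 - 2.180000)/(0.118415 - (-0.220675))
       = 2.752692
Iteration 2:
  f(3.060000) = 0.118415
  f(2.752692) = 0.012579
  x_3 = 2.752692 - 0.012579×(2.752692 - 3.060000)/(0.012579 - 0.118415)
       = 2.716166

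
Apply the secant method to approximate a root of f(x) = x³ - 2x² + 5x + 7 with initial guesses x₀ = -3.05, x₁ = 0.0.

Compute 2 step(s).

f(x) = x³ - 2x² + 5x + 7
x₀ = -3.05, x₁ = 0.0

Secant formula: x_{n+1} = x_n - f(x_n)(x_n - x_{n-1})/(f(x_n) - f(x_{n-1}))

Iteration 1:
  f(-3.050000) = -55.227625
  f(0.000000) = 7.000000
  x_2 = 0.000000 - 7.000000×(0.000000 - (-3.050000))/(7.000000 - (-55.227625))
       = -0.343095
Iteration 2:
  f(0.000000) = 7.000000
  f(-0.343095) = 5.008708
  x_3 = -0.343095 - 5.008708×(-0.343095 - 0.000000)/(5.008708 - 7.000000)
       = -1.206085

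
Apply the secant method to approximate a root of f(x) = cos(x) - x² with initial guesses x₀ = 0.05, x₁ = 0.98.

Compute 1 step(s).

f(x) = cos(x) - x²
x₀ = 0.05, x₁ = 0.98

Secant formula: x_{n+1} = x_n - f(x_n)(x_n - x_{n-1})/(f(x_n) - f(x_{n-1}))

Iteration 1:
  f(0.050000) = 0.996250
  f(0.980000) = -0.403377
  x_2 = 0.980000 - (-0.403377)×(0.980000 - 0.050000)/(-0.403377 - 0.996250)
       = 0.711971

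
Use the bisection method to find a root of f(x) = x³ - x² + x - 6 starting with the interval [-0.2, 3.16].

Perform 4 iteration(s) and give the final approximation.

f(x) = x³ - x² + x - 6
Initial interval: [-0.2, 3.16]

Iteration 1:
  c_1 = (-0.200000 + 3.160000)/2 = 1.480000
  f(c_1) = f(1.480000) = -3.468608
  f(a) × f(c) ≥ 0, new interval: [1.480000, 3.160000]
Iteration 2:
  c_2 = (1.480000 + 3.160000)/2 = 2.320000
  f(c_2) = f(2.320000) = 3.424768
  f(a) × f(c) < 0, new interval: [1.480000, 2.320000]
Iteration 3:
  c_3 = (1.480000 + 2.320000)/2 = 1.900000
  f(c_3) = f(1.900000) = -0.851000
  f(a) × f(c) ≥ 0, new interval: [1.900000, 2.320000]
Iteration 4:
  c_4 = (1.900000 + 2.320000)/2 = 2.110000
  f(c_4) = f(2.110000) = 1.051831
  f(a) × f(c) < 0, new interval: [1.900000, 2.110000]

After 4 iteration(s), the approximation is c_4 = 2.110000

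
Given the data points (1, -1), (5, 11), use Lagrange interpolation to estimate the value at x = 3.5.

Lagrange interpolation formula:
P(x) = Σ yᵢ × Lᵢ(x)
where Lᵢ(x) = Π_{j≠i} (x - xⱼ)/(xᵢ - xⱼ)

L_0(3.5) = (3.5 - 5)/(1 - 5) = 0.375000
L_1(3.5) = (3.5 - 1)/(5 - 1) = 0.625000

P(3.5) = (-1)×L_0(3.5) + 11×L_1(3.5)
P(3.5) = 6.500000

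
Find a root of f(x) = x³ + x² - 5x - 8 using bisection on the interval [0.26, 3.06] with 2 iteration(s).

f(x) = x³ + x² - 5x - 8
Initial interval: [0.26, 3.06]

Iteration 1:
  c_1 = (0.260000 + 3.060000)/2 = 1.660000
  f(c_1) = f(1.660000) = -8.970104
  f(a) × f(c) ≥ 0, new interval: [1.660000, 3.060000]
Iteration 2:
  c_2 = (1.660000 + 3.060000)/2 = 2.360000
  f(c_2) = f(2.360000) = -1.086144
  f(a) × f(c) ≥ 0, new interval: [2.360000, 3.060000]

After 2 iteration(s), the approximation is c_2 = 2.360000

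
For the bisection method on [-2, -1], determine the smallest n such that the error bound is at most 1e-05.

We need (b-a)/2^n ≤ 1e-05
(-1 - (-2))/2^n ≤ 1e-05
1/2^n ≤ 1e-05
2^n ≥ 100000
n ≥ log₂(100000) = 16.61
n ≥ 17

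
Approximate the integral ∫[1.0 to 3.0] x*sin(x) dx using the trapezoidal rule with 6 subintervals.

f(x) = x*sin(x)
a = 1.0, b = 3.0, n = 6
h = (b - a)/n = 0.333333

Trapezoidal rule: (h/2)[f(x₀) + 2f(x₁) + 2f(x₂) + ... + f(xₙ)]

x_0 = 1.0000, f(x_0) = 0.841471, coefficient = 1
x_1 = 1.3333, f(x_1) = 1.295917, coefficient = 2
x_2 = 1.6667, f(x_2) = 1.659013, coefficient = 2
x_3 = 2.0000, f(x_3) = 1.818595, coefficient = 2
x_4 = 2.3333, f(x_4) = 1.687200, coefficient = 2
x_5 = 2.6667, f(x_5) = 1.219394, coefficient = 2
x_6 = 3.0000, f(x_6) = 0.423360, coefficient = 1

I ≈ (0.333333/2) × 16.625070 = 2.770845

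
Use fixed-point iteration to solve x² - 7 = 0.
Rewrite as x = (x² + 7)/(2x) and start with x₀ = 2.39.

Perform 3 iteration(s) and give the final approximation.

Equation: x² - 7 = 0
Fixed-point form: x = (x² + 7)/(2x)
x₀ = 2.39

x_1 = g(2.390000) = 2.659435
x_2 = g(2.659435) = 2.645787
x_3 = g(2.645787) = 2.645751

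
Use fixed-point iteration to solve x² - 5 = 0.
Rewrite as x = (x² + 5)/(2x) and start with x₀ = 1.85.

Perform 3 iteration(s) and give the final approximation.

Equation: x² - 5 = 0
Fixed-point form: x = (x² + 5)/(2x)
x₀ = 1.85

x_1 = g(1.850000) = 2.276351
x_2 = g(2.276351) = 2.236424
x_3 = g(2.236424) = 2.236068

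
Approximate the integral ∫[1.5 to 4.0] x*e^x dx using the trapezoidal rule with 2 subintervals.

f(x) = x*e^x
a = 1.5, b = 4.0, n = 2
h = (b - a)/n = 1.250000

Trapezoidal rule: (h/2)[f(x₀) + 2f(x₁) + 2f(x₂) + ... + f(xₙ)]

x_0 = 1.5000, f(x_0) = 6.722534, coefficient = 1
x_1 = 2.7500, f(x_1) = 43.017238, coefficient = 2
x_2 = 4.0000, f(x_2) = 218.392600, coefficient = 1

I ≈ (1.250000/2) × 311.149609 = 194.468506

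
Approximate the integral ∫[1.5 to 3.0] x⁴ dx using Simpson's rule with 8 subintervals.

f(x) = x⁴
a = 1.5, b = 3.0, n = 8
h = (b - a)/n = 0.187500

Simpson's rule: (h/3)[f(x₀) + 4f(x₁) + 2f(x₂) + ... + f(xₙ)]

x_0 = 1.5000, f(x_0) = 5.062500, coefficient = 1
x_1 = 1.6875, f(x_1) = 8.109146, coefficient = 4
x_2 = 1.8750, f(x_2) = 12.359619, coefficient = 2
x_3 = 2.0625, f(x_3) = 18.095718, coefficient = 4
x_4 = 2.2500, f(x_4) = 25.628906, coefficient = 2
x_5 = 2.4375, f(x_5) = 35.300308, coefficient = 4
x_6 = 2.6250, f(x_6) = 47.480713, coefficient = 2
x_7 = 2.8125, f(x_7) = 62.570572, coefficient = 4
x_8 = 3.0000, f(x_8) = 81.000000, coefficient = 1

I ≈ (0.187500/3) × 753.303955 = 47.081497
Exact value: 47.081250
Error: 0.000247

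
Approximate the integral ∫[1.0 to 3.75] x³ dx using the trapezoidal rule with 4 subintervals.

f(x) = x³
a = 1.0, b = 3.75, n = 4
h = (b - a)/n = 0.687500

Trapezoidal rule: (h/2)[f(x₀) + 2f(x₁) + 2f(x₂) + ... + f(xₙ)]

x_0 = 1.0000, f(x_0) = 1.000000, coefficient = 1
x_1 = 1.6875, f(x_1) = 4.805420, coefficient = 2
x_2 = 2.3750, f(x_2) = 13.396484, coefficient = 2
x_3 = 3.0625, f(x_3) = 28.722900, coefficient = 2
x_4 = 3.7500, f(x_4) = 52.734375, coefficient = 1

I ≈ (0.687500/2) × 147.583984 = 50.731995
Exact value: 49.188477
Error: 1.543518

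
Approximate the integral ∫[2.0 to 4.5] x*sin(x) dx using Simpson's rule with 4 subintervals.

f(x) = x*sin(x)
a = 2.0, b = 4.5, n = 4
h = (b - a)/n = 0.625000

Simpson's rule: (h/3)[f(x₀) + 4f(x₁) + 2f(x₂) + ... + f(xₙ)]

x_0 = 2.0000, f(x_0) = 1.818595, coefficient = 1
x_1 = 2.6250, f(x_1) = 1.296541, coefficient = 4
x_2 = 3.2500, f(x_2) = -0.351634, coefficient = 2
x_3 = 3.8750, f(x_3) = -2.593944, coefficient = 4
x_4 = 4.5000, f(x_4) = -4.398886, coefficient = 1

I ≈ (0.625000/3) × -8.473171 = -1.765244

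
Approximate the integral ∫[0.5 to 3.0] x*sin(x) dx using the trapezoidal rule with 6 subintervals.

f(x) = x*sin(x)
a = 0.5, b = 3.0, n = 6
h = (b - a)/n = 0.416667

Trapezoidal rule: (h/2)[f(x₀) + 2f(x₁) + 2f(x₂) + ... + f(xₙ)]

x_0 = 0.5000, f(x_0) = 0.239713, coefficient = 1
x_1 = 0.9167, f(x_1) = 0.727446, coefficient = 2
x_2 = 1.3333, f(x_2) = 1.295917, coefficient = 2
x_3 = 1.7500, f(x_3) = 1.721975, coefficient = 2
x_4 = 2.1667, f(x_4) = 1.793264, coefficient = 2
x_5 = 2.5833, f(x_5) = 1.368419, coefficient = 2
x_6 = 3.0000, f(x_6) = 0.423360, coefficient = 1

I ≈ (0.416667/2) × 14.477117 = 3.016066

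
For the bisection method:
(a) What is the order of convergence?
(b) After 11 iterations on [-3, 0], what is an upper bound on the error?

(a) Bisection has linear (order 1) convergence; the error is halved each step.

(b) Error bound = (b-a)/2^n = (0 - (-3))/2^{11}
    = 3/2^{11}

(a) 1 (linear); (b) error ≤ 1.46e-03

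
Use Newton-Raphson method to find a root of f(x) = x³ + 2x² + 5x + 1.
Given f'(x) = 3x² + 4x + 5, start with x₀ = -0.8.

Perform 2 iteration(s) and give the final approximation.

f(x) = x³ + 2x² + 5x + 1
f'(x) = 3x² + 4x + 5
x₀ = -0.8

Newton-Raphson formula: x_{n+1} = x_n - f(x_n)/f'(x_n)

Iteration 1:
  f(-0.800000) = -2.232000
  f'(-0.800000) = 3.720000
  x_1 = -0.800000 - (-2.232000)/3.720000 = -0.200000
Iteration 2:
  f(-0.200000) = 0.072000
  f'(-0.200000) = 4.320000
  x_2 = -0.200000 - 0.072000/4.320000 = -0.216667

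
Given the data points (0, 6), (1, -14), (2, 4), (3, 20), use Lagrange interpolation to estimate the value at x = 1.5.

Lagrange interpolation formula:
P(x) = Σ yᵢ × Lᵢ(x)
where Lᵢ(x) = Π_{j≠i} (x - xⱼ)/(xᵢ - xⱼ)

L_0(1.5) = (1.5 - 1)/(0 - 1) × (1.5 - 2)/(0 - 2) × (1.5 - 3)/(0 - 3) = -0.062500
L_1(1.5) = (1.5 - 0)/(1 - 0) × (1.5 - 2)/(1 - 2) × (1.5 - 3)/(1 - 3) = 0.562500
L_2(1.5) = (1.5 - 0)/(2 - 0) × (1.5 - 1)/(2 - 1) × (1.5 - 3)/(2 - 3) = 0.562500
L_3(1.5) = (1.5 - 0)/(3 - 0) × (1.5 - 1)/(3 - 1) × (1.5 - 2)/(3 - 2) = -0.062500

P(1.5) = 6×L_0(1.5) + (-14)×L_1(1.5) + 4×L_2(1.5) + 20×L_3(1.5)
P(1.5) = -7.250000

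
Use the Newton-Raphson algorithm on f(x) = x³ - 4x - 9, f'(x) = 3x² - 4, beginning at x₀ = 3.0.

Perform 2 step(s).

f(x) = x³ - 4x - 9
f'(x) = 3x² - 4
x₀ = 3.0

Newton-Raphson formula: x_{n+1} = x_n - f(x_n)/f'(x_n)

Iteration 1:
  f(3.000000) = 6.000000
  f'(3.000000) = 23.000000
  x_1 = 3.000000 - 6.000000/23.000000 = 2.739130
Iteration 2:
  f(2.739130) = 0.594723
  f'(2.739130) = 18.508507
  x_2 = 2.739130 - 0.594723/18.508507 = 2.706998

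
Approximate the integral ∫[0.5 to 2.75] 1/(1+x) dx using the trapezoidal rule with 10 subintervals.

f(x) = 1/(1+x)
a = 0.5, b = 2.75, n = 10
h = (b - a)/n = 0.225000

Trapezoidal rule: (h/2)[f(x₀) + 2f(x₁) + 2f(x₂) + ... + f(xₙ)]

x_0 = 0.5000, f(x_0) = 0.666667, coefficient = 1
x_1 = 0.7250, f(x_1) = 0.579710, coefficient = 2
x_2 = 0.9500, f(x_2) = 0.512821, coefficient = 2
x_3 = 1.1750, f(x_3) = 0.459770, coefficient = 2
x_4 = 1.4000, f(x_4) = 0.416667, coefficient = 2
x_5 = 1.6250, f(x_5) = 0.380952, coefficient = 2
x_6 = 1.8500, f(x_6) = 0.350877, coefficient = 2
x_7 = 2.0750, f(x_7) = 0.325203, coefficient = 2
x_8 = 2.3000, f(x_8) = 0.303030, coefficient = 2
x_9 = 2.5250, f(x_9) = 0.283688, coefficient = 2
x_10 = 2.7500, f(x_10) = 0.266667, coefficient = 1

I ≈ (0.225000/2) × 8.158770 = 0.917862
Exact value: 0.916291
Error: 0.001571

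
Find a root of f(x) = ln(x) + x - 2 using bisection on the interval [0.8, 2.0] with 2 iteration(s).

f(x) = ln(x) + x - 2
Initial interval: [0.8, 2.0]

Iteration 1:
  c_1 = (0.800000 + 2.000000)/2 = 1.400000
  f(c_1) = f(1.400000) = -0.263528
  f(a) × f(c) ≥ 0, new interval: [1.400000, 2.000000]
Iteration 2:
  c_2 = (1.400000 + 2.000000)/2 = 1.700000
  f(c_2) = f(1.700000) = 0.230628
  f(a) × f(c) < 0, new interval: [1.400000, 1.700000]

After 2 iteration(s), the approximation is c_2 = 1.700000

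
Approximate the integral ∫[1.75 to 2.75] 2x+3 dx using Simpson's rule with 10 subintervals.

f(x) = 2x+3
a = 1.75, b = 2.75, n = 10
h = (b - a)/n = 0.100000

Simpson's rule: (h/3)[f(x₀) + 4f(x₁) + 2f(x₂) + ... + f(xₙ)]

x_0 = 1.7500, f(x_0) = 6.500000, coefficient = 1
x_1 = 1.8500, f(x_1) = 6.700000, coefficient = 4
x_2 = 1.9500, f(x_2) = 6.900000, coefficient = 2
x_3 = 2.0500, f(x_3) = 7.100000, coefficient = 4
x_4 = 2.1500, f(x_4) = 7.300000, coefficient = 2
x_5 = 2.2500, f(x_5) = 7.500000, coefficient = 4
x_6 = 2.3500, f(x_6) = 7.700000, coefficient = 2
x_7 = 2.4500, f(x_7) = 7.900000, coefficient = 4
x_8 = 2.5500, f(x_8) = 8.100000, coefficient = 2
x_9 = 2.6500, f(x_9) = 8.300000, coefficient = 4
x_10 = 2.7500, f(x_10) = 8.500000, coefficient = 1

I ≈ (0.100000/3) × 225.000000 = 7.500000
Exact value: 7.500000
Error: 0.000000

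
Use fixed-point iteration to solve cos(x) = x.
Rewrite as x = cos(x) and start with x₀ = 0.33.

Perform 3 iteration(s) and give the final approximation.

Equation: cos(x) = x
Fixed-point form: x = cos(x)
x₀ = 0.33

x_1 = g(0.330000) = 0.946042
x_2 = g(0.946042) = 0.584898
x_3 = g(0.584898) = 0.833769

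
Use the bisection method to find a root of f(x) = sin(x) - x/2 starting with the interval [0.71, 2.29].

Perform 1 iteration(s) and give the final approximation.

f(x) = sin(x) - x/2
Initial interval: [0.71, 2.29]

Iteration 1:
  c_1 = (0.710000 + 2.290000)/2 = 1.500000
  f(c_1) = f(1.500000) = 0.247495
  f(a) × f(c) ≥ 0, new interval: [1.500000, 2.290000]

After 1 iteration(s), the approximation is c_1 = 1.500000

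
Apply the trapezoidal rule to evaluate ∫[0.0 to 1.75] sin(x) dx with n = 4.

f(x) = sin(x)
a = 0.0, b = 1.75, n = 4
h = (b - a)/n = 0.437500

Trapezoidal rule: (h/2)[f(x₀) + 2f(x₁) + 2f(x₂) + ... + f(xₙ)]

x_0 = 0.0000, f(x_0) = 0.000000, coefficient = 1
x_1 = 0.4375, f(x_1) = 0.423676, coefficient = 2
x_2 = 0.8750, f(x_2) = 0.767544, coefficient = 2
x_3 = 1.3125, f(x_3) = 0.966827, coefficient = 2
x_4 = 1.7500, f(x_4) = 0.983986, coefficient = 1

I ≈ (0.437500/2) × 5.300079 = 1.159392
Exact value: 1.178246
Error: 0.018854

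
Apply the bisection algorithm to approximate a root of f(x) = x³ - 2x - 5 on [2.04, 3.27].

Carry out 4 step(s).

f(x) = x³ - 2x - 5
Initial interval: [2.04, 3.27]

Iteration 1:
  c_1 = (2.040000 + 3.270000)/2 = 2.655000
  f(c_1) = f(2.655000) = 8.405161
  f(a) × f(c) < 0, new interval: [2.040000, 2.655000]
Iteration 2:
  c_2 = (2.040000 + 2.655000)/2 = 2.347500
  f(c_2) = f(2.347500) = 3.241500
  f(a) × f(c) < 0, new interval: [2.040000, 2.347500]
Iteration 3:
  c_3 = (2.040000 + 2.347500)/2 = 2.193750
  f(c_3) = f(2.193750) = 1.170008
  f(a) × f(c) < 0, new interval: [2.040000, 2.193750]
Iteration 4:
  c_4 = (2.040000 + 2.193750)/2 = 2.116875
  f(c_4) = f(2.116875) = 0.252305
  f(a) × f(c) < 0, new interval: [2.040000, 2.116875]

After 4 iteration(s), the approximation is c_4 = 2.116875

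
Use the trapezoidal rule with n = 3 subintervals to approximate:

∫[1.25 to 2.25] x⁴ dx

f(x) = x⁴
a = 1.25, b = 2.25, n = 3
h = (b - a)/n = 0.333333

Trapezoidal rule: (h/2)[f(x₀) + 2f(x₁) + 2f(x₂) + ... + f(xₙ)]

x_0 = 1.2500, f(x_0) = 2.441406, coefficient = 1
x_1 = 1.5833, f(x_1) = 6.284770, coefficient = 2
x_2 = 1.9167, f(x_2) = 13.495419, coefficient = 2
x_3 = 2.2500, f(x_3) = 25.628906, coefficient = 1

I ≈ (0.333333/2) × 67.630691 = 11.271782
Exact value: 10.922656
Error: 0.349126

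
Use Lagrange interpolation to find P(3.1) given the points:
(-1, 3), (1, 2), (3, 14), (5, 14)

Lagrange interpolation formula:
P(x) = Σ yᵢ × Lᵢ(x)
where Lᵢ(x) = Π_{j≠i} (x - xⱼ)/(xᵢ - xⱼ)

L_0(3.1) = (3.1 - 1)/(-1 - 1) × (3.1 - 3)/(-1 - 3) × (3.1 - 5)/(-1 - 5) = 0.008313
L_1(3.1) = (3.1 - (-1))/(1 - (-1)) × (3.1 - 3)/(1 - 3) × (3.1 - 5)/(1 - 5) = -0.048688
L_2(3.1) = (3.1 - (-1))/(3 - (-1)) × (3.1 - 1)/(3 - 1) × (3.1 - 5)/(3 - 5) = 1.022437
L_3(3.1) = (3.1 - (-1))/(5 - (-1)) × (3.1 - 1)/(5 - 1) × (3.1 - 3)/(5 - 3) = 0.017938

P(3.1) = 3×L_0(3.1) + 2×L_1(3.1) + 14×L_2(3.1) + 14×L_3(3.1)
P(3.1) = 14.492812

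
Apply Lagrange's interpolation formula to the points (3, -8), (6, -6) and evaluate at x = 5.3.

Lagrange interpolation formula:
P(x) = Σ yᵢ × Lᵢ(x)
where Lᵢ(x) = Π_{j≠i} (x - xⱼ)/(xᵢ - xⱼ)

L_0(5.3) = (5.3 - 6)/(3 - 6) = 0.233333
L_1(5.3) = (5.3 - 3)/(6 - 3) = 0.766667

P(5.3) = (-8)×L_0(5.3) + (-6)×L_1(5.3)
P(5.3) = -6.466667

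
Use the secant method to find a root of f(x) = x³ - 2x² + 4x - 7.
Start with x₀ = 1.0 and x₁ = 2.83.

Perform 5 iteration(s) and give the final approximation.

f(x) = x³ - 2x² + 4x - 7
x₀ = 1.0, x₁ = 2.83

Secant formula: x_{n+1} = x_n - f(x_n)(x_n - x_{n-1})/(f(x_n) - f(x_{n-1}))

Iteration 1:
  f(1.000000) = -4.000000
  f(2.830000) = 10.967387
  x_2 = 2.830000 - 10.967387×(2.830000 - 1.000000)/(10.967387 - (-4.000000))
       = 1.489063
Iteration 2:
  f(2.830000) = 10.967387
  f(1.489063) = -2.176652
  x_3 = 1.489063 - (-2.176652)×(1.489063 - 2.830000)/(-2.176652 - 10.967387)
       = 1.711122
Iteration 3:
  f(1.489063) = -2.176652
  f(1.711122) = -1.001327
  x_4 = 1.711122 - (-1.001327)×(1.711122 - 1.489063)/(-1.001327 - (-2.176652))
       = 1.900307
Iteration 4:
  f(1.711122) = -1.001327
  f(1.900307) = 0.241222
  x_5 = 1.900307 - 0.241222×(1.900307 - 1.711122)/(0.241222 - (-1.001327))
       = 1.863580
Iteration 5:
  f(1.900307) = 0.241222
  f(1.863580) = -0.019458
  x_6 = 1.863580 - (-0.019458)×(1.863580 - 1.900307)/(-0.019458 - 0.241222)
       = 1.866321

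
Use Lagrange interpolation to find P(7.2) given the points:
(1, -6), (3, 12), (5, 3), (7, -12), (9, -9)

Lagrange interpolation formula:
P(x) = Σ yᵢ × Lᵢ(x)
where Lᵢ(x) = Π_{j≠i} (x - xⱼ)/(xᵢ - xⱼ)

L_0(7.2) = (7.2 - 3)/(1 - 3) × (7.2 - 5)/(1 - 5) × (7.2 - 7)/(1 - 7) × (7.2 - 9)/(1 - 9) = -0.008663
L_1(7.2) = (7.2 - 1)/(3 - 1) × (7.2 - 5)/(3 - 5) × (7.2 - 7)/(3 - 7) × (7.2 - 9)/(3 - 9) = 0.051150
L_2(7.2) = (7.2 - 1)/(5 - 1) × (7.2 - 3)/(5 - 3) × (7.2 - 7)/(5 - 7) × (7.2 - 9)/(5 - 9) = -0.146475
L_3(7.2) = (7.2 - 1)/(7 - 1) × (7.2 - 3)/(7 - 3) × (7.2 - 5)/(7 - 5) × (7.2 - 9)/(7 - 9) = 1.074150
L_4(7.2) = (7.2 - 1)/(9 - 1) × (7.2 - 3)/(9 - 3) × (7.2 - 5)/(9 - 5) × (7.2 - 7)/(9 - 7) = 0.029838

P(7.2) = (-6)×L_0(7.2) + 12×L_1(7.2) + 3×L_2(7.2) + (-12)×L_3(7.2) + (-9)×L_4(7.2)
P(7.2) = -12.931988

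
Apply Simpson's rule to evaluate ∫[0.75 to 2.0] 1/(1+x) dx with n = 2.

f(x) = 1/(1+x)
a = 0.75, b = 2.0, n = 2
h = (b - a)/n = 0.625000

Simpson's rule: (h/3)[f(x₀) + 4f(x₁) + 2f(x₂) + ... + f(xₙ)]

x_0 = 0.7500, f(x_0) = 0.571429, coefficient = 1
x_1 = 1.3750, f(x_1) = 0.421053, coefficient = 4
x_2 = 2.0000, f(x_2) = 0.333333, coefficient = 1

I ≈ (0.625000/3) × 2.588972 = 0.539369
Exact value: 0.538997
Error: 0.000373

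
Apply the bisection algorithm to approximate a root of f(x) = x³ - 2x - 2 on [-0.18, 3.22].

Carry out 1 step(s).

f(x) = x³ - 2x - 2
Initial interval: [-0.18, 3.22]

Iteration 1:
  c_1 = (-0.180000 + 3.220000)/2 = 1.520000
  f(c_1) = f(1.520000) = -1.528192
  f(a) × f(c) ≥ 0, new interval: [1.520000, 3.220000]

After 1 iteration(s), the approximation is c_1 = 1.520000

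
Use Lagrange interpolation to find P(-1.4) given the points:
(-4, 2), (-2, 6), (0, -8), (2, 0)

Lagrange interpolation formula:
P(x) = Σ yᵢ × Lᵢ(x)
where Lᵢ(x) = Π_{j≠i} (x - xⱼ)/(xᵢ - xⱼ)

L_0(-1.4) = (-1.4 - (-2))/(-4 - (-2)) × (-1.4 - 0)/(-4 - 0) × (-1.4 - 2)/(-4 - 2) = -0.059500
L_1(-1.4) = (-1.4 - (-4))/(-2 - (-4)) × (-1.4 - 0)/(-2 - 0) × (-1.4 - 2)/(-2 - 2) = 0.773500
L_2(-1.4) = (-1.4 - (-4))/(0 - (-4)) × (-1.4 - (-2))/(0 - (-2)) × (-1.4 - 2)/(0 - 2) = 0.331500
L_3(-1.4) = (-1.4 - (-4))/(2 - (-4)) × (-1.4 - (-2))/(2 - (-2)) × (-1.4 - 0)/(2 - 0) = -0.045500

P(-1.4) = 2×L_0(-1.4) + 6×L_1(-1.4) + (-8)×L_2(-1.4) + 0×L_3(-1.4)
P(-1.4) = 1.870000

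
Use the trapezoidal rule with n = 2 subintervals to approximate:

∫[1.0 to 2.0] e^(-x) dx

f(x) = e^(-x)
a = 1.0, b = 2.0, n = 2
h = (b - a)/n = 0.500000

Trapezoidal rule: (h/2)[f(x₀) + 2f(x₁) + 2f(x₂) + ... + f(xₙ)]

x_0 = 1.0000, f(x_0) = 0.367879, coefficient = 1
x_1 = 1.5000, f(x_1) = 0.223130, coefficient = 2
x_2 = 2.0000, f(x_2) = 0.135335, coefficient = 1

I ≈ (0.500000/2) × 0.949475 = 0.237369
Exact value: 0.232544
Error: 0.004825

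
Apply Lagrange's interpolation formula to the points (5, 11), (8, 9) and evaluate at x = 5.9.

Lagrange interpolation formula:
P(x) = Σ yᵢ × Lᵢ(x)
where Lᵢ(x) = Π_{j≠i} (x - xⱼ)/(xᵢ - xⱼ)

L_0(5.9) = (5.9 - 8)/(5 - 8) = 0.700000
L_1(5.9) = (5.9 - 5)/(8 - 5) = 0.300000

P(5.9) = 11×L_0(5.9) + 9×L_1(5.9)
P(5.9) = 10.400000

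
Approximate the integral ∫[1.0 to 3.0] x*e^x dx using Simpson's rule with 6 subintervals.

f(x) = x*e^x
a = 1.0, b = 3.0, n = 6
h = (b - a)/n = 0.333333

Simpson's rule: (h/3)[f(x₀) + 4f(x₁) + 2f(x₂) + ... + f(xₙ)]

x_0 = 1.0000, f(x_0) = 2.718282, coefficient = 1
x_1 = 1.3333, f(x_1) = 5.058224, coefficient = 4
x_2 = 1.6667, f(x_2) = 8.824150, coefficient = 2
x_3 = 2.0000, f(x_3) = 14.778112, coefficient = 4
x_4 = 2.3333, f(x_4) = 24.061937, coefficient = 2
x_5 = 2.6667, f(x_5) = 38.378443, coefficient = 4
x_6 = 3.0000, f(x_6) = 60.256611, coefficient = 1

I ≈ (0.333333/3) × 361.606182 = 40.178465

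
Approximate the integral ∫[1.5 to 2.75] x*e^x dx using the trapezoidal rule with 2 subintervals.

f(x) = x*e^x
a = 1.5, b = 2.75, n = 2
h = (b - a)/n = 0.625000

Trapezoidal rule: (h/2)[f(x₀) + 2f(x₁) + 2f(x₂) + ... + f(xₙ)]

x_0 = 1.5000, f(x_0) = 6.722534, coefficient = 1
x_1 = 2.1250, f(x_1) = 17.792407, coefficient = 2
x_2 = 2.7500, f(x_2) = 43.017238, coefficient = 1

I ≈ (0.625000/2) × 85.324586 = 26.663933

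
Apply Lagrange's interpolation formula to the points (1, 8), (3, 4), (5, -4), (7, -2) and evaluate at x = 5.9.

Lagrange interpolation formula:
P(x) = Σ yᵢ × Lᵢ(x)
where Lᵢ(x) = Π_{j≠i} (x - xⱼ)/(xᵢ - xⱼ)

L_0(5.9) = (5.9 - 3)/(1 - 3) × (5.9 - 5)/(1 - 5) × (5.9 - 7)/(1 - 7) = 0.059813
L_1(5.9) = (5.9 - 1)/(3 - 1) × (5.9 - 5)/(3 - 5) × (5.9 - 7)/(3 - 7) = -0.303188
L_2(5.9) = (5.9 - 1)/(5 - 1) × (5.9 - 3)/(5 - 3) × (5.9 - 7)/(5 - 7) = 0.976937
L_3(5.9) = (5.9 - 1)/(7 - 1) × (5.9 - 3)/(7 - 3) × (5.9 - 5)/(7 - 5) = 0.266438

P(5.9) = 8×L_0(5.9) + 4×L_1(5.9) + (-4)×L_2(5.9) + (-2)×L_3(5.9)
P(5.9) = -5.174875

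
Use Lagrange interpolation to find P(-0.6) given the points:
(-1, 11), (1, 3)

Lagrange interpolation formula:
P(x) = Σ yᵢ × Lᵢ(x)
where Lᵢ(x) = Π_{j≠i} (x - xⱼ)/(xᵢ - xⱼ)

L_0(-0.6) = (-0.6 - 1)/(-1 - 1) = 0.800000
L_1(-0.6) = (-0.6 - (-1))/(1 - (-1)) = 0.200000

P(-0.6) = 11×L_0(-0.6) + 3×L_1(-0.6)
P(-0.6) = 9.400000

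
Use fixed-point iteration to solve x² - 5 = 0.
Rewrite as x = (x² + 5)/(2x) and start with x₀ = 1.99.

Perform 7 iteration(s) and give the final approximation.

Equation: x² - 5 = 0
Fixed-point form: x = (x² + 5)/(2x)
x₀ = 1.99

x_1 = g(1.990000) = 2.251281
x_2 = g(2.251281) = 2.236119
x_3 = g(2.236119) = 2.236068
x_4 = g(2.236068) = 2.236068
x_5 = g(2.236068) = 2.236068
x_6 = g(2.236068) = 2.236068
x_7 = g(2.236068) = 2.236068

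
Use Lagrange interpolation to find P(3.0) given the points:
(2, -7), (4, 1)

Lagrange interpolation formula:
P(x) = Σ yᵢ × Lᵢ(x)
where Lᵢ(x) = Π_{j≠i} (x - xⱼ)/(xᵢ - xⱼ)

L_0(3.0) = (3.0 - 4)/(2 - 4) = 0.500000
L_1(3.0) = (3.0 - 2)/(4 - 2) = 0.500000

P(3.0) = (-7)×L_0(3.0) + 1×L_1(3.0)
P(3.0) = -3.000000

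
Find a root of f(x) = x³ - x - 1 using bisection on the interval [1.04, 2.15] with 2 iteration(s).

f(x) = x³ - x - 1
Initial interval: [1.04, 2.15]

Iteration 1:
  c_1 = (1.040000 + 2.150000)/2 = 1.595000
  f(c_1) = f(1.595000) = 1.462720
  f(a) × f(c) < 0, new interval: [1.040000, 1.595000]
Iteration 2:
  c_2 = (1.040000 + 1.595000)/2 = 1.317500
  f(c_2) = f(1.317500) = -0.030575
  f(a) × f(c) ≥ 0, new interval: [1.317500, 1.595000]

After 2 iteration(s), the approximation is c_2 = 1.317500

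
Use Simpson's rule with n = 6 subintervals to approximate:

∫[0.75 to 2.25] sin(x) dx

f(x) = sin(x)
a = 0.75, b = 2.25, n = 6
h = (b - a)/n = 0.250000

Simpson's rule: (h/3)[f(x₀) + 4f(x₁) + 2f(x₂) + ... + f(xₙ)]

x_0 = 0.7500, f(x_0) = 0.681639, coefficient = 1
x_1 = 1.0000, f(x_1) = 0.841471, coefficient = 4
x_2 = 1.2500, f(x_2) = 0.948985, coefficient = 2
x_3 = 1.5000, f(x_3) = 0.997495, coefficient = 4
x_4 = 1.7500, f(x_4) = 0.983986, coefficient = 2
x_5 = 2.0000, f(x_5) = 0.909297, coefficient = 4
x_6 = 2.2500, f(x_6) = 0.778073, coefficient = 1

I ≈ (0.250000/3) × 16.318707 = 1.359892
Exact value: 1.359862
Error: 0.000030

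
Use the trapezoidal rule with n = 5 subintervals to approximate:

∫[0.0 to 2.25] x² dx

f(x) = x²
a = 0.0, b = 2.25, n = 5
h = (b - a)/n = 0.450000

Trapezoidal rule: (h/2)[f(x₀) + 2f(x₁) + 2f(x₂) + ... + f(xₙ)]

x_0 = 0.0000, f(x_0) = 0.000000, coefficient = 1
x_1 = 0.4500, f(x_1) = 0.202500, coefficient = 2
x_2 = 0.9000, f(x_2) = 0.810000, coefficient = 2
x_3 = 1.3500, f(x_3) = 1.822500, coefficient = 2
x_4 = 1.8000, f(x_4) = 3.240000, coefficient = 2
x_5 = 2.2500, f(x_5) = 5.062500, coefficient = 1

I ≈ (0.450000/2) × 17.212500 = 3.872813
Exact value: 3.796875
Error: 0.075938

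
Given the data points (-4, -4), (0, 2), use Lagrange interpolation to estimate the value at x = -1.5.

Lagrange interpolation formula:
P(x) = Σ yᵢ × Lᵢ(x)
where Lᵢ(x) = Π_{j≠i} (x - xⱼ)/(xᵢ - xⱼ)

L_0(-1.5) = (-1.5 - 0)/(-4 - 0) = 0.375000
L_1(-1.5) = (-1.5 - (-4))/(0 - (-4)) = 0.625000

P(-1.5) = (-4)×L_0(-1.5) + 2×L_1(-1.5)
P(-1.5) = -0.250000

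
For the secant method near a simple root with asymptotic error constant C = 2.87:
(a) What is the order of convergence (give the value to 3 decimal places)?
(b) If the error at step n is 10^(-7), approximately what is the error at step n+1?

(a) Secant method has superlinear convergence with order φ = (1+√5)/2 ≈ 1.618.
    This means |e_{n+1}| ≈ C|e_n|^1.618.

(b) With |e_n| = 10^(-7) and C = 2.87:
    |e_{n+1}| ≈ 2.87 × (10^(-7))^1.618 = 2.87 × 10^(-11.33)

(a) ≈ 1.618 (golden ratio); (b) |e_{n+1}| ≈ 1.354e-11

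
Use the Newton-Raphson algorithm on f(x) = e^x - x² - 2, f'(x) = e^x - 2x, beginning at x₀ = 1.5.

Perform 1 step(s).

f(x) = e^x - x² - 2
f'(x) = e^x - 2x
x₀ = 1.5

Newton-Raphson formula: x_{n+1} = x_n - f(x_n)/f'(x_n)

Iteration 1:
  f(1.500000) = 0.231689
  f'(1.500000) = 1.481689
  x_1 = 1.500000 - 0.231689/1.481689 = 1.343632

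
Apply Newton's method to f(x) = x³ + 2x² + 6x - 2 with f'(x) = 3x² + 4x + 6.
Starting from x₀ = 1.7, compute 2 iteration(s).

f(x) = x³ + 2x² + 6x - 2
f'(x) = 3x² + 4x + 6
x₀ = 1.7

Newton-Raphson formula: x_{n+1} = x_n - f(x_n)/f'(x_n)

Iteration 1:
  f(1.700000) = 18.893000
  f'(1.700000) = 21.470000
  x_1 = 1.700000 - 18.893000/21.470000 = 0.820028
Iteration 2:
  f(0.820028) = 4.816484
  f'(0.820028) = 11.297449
  x_2 = 0.820028 - 4.816484/11.297449 = 0.393694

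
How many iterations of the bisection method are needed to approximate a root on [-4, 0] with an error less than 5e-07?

We need (b-a)/2^n ≤ 5e-07
(0 - (-4))/2^n ≤ 5e-07
4/2^n ≤ 5e-07
2^n ≥ 8000000
n ≥ log₂(8000000) = 22.93
n ≥ 23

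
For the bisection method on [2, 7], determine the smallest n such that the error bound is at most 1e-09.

We need (b-a)/2^n ≤ 1e-09
(7 - 2)/2^n ≤ 1e-09
5/2^n ≤ 1e-09
2^n ≥ 5000000000
n ≥ log₂(5000000000) = 32.22
n ≥ 33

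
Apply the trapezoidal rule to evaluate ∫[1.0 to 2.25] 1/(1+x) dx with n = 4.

f(x) = 1/(1+x)
a = 1.0, b = 2.25, n = 4
h = (b - a)/n = 0.312500

Trapezoidal rule: (h/2)[f(x₀) + 2f(x₁) + 2f(x₂) + ... + f(xₙ)]

x_0 = 1.0000, f(x_0) = 0.500000, coefficient = 1
x_1 = 1.3125, f(x_1) = 0.432432, coefficient = 2
x_2 = 1.6250, f(x_2) = 0.380952, coefficient = 2
x_3 = 1.9375, f(x_3) = 0.340426, coefficient = 2
x_4 = 2.2500, f(x_4) = 0.307692, coefficient = 1

I ≈ (0.312500/2) × 3.115313 = 0.486768
Exact value: 0.485508
Error: 0.001260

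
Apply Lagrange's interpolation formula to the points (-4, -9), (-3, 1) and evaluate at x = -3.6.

Lagrange interpolation formula:
P(x) = Σ yᵢ × Lᵢ(x)
where Lᵢ(x) = Π_{j≠i} (x - xⱼ)/(xᵢ - xⱼ)

L_0(-3.6) = (-3.6 - (-3))/(-4 - (-3)) = 0.600000
L_1(-3.6) = (-3.6 - (-4))/(-3 - (-4)) = 0.400000

P(-3.6) = (-9)×L_0(-3.6) + 1×L_1(-3.6)
P(-3.6) = -5.000000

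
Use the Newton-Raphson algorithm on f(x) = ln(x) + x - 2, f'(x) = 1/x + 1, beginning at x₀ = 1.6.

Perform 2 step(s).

f(x) = ln(x) + x - 2
f'(x) = 1/x + 1
x₀ = 1.6

Newton-Raphson formula: x_{n+1} = x_n - f(x_n)/f'(x_n)

Iteration 1:
  f(1.600000) = 0.070004
  f'(1.600000) = 1.625000
  x_1 = 1.600000 - 0.070004/1.625000 = 1.556921
Iteration 2:
  f(1.556921) = -0.000369
  f'(1.556921) = 1.642293
  x_2 = 1.556921 - (-0.000369)/1.642293 = 1.557146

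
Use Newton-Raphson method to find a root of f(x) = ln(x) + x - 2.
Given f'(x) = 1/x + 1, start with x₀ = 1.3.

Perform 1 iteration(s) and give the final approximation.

f(x) = ln(x) + x - 2
f'(x) = 1/x + 1
x₀ = 1.3

Newton-Raphson formula: x_{n+1} = x_n - f(x_n)/f'(x_n)

Iteration 1:
  f(1.300000) = -0.437636
  f'(1.300000) = 1.769231
  x_1 = 1.300000 - (-0.437636)/1.769231 = 1.547359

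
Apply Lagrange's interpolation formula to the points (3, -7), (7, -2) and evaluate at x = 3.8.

Lagrange interpolation formula:
P(x) = Σ yᵢ × Lᵢ(x)
where Lᵢ(x) = Π_{j≠i} (x - xⱼ)/(xᵢ - xⱼ)

L_0(3.8) = (3.8 - 7)/(3 - 7) = 0.800000
L_1(3.8) = (3.8 - 3)/(7 - 3) = 0.200000

P(3.8) = (-7)×L_0(3.8) + (-2)×L_1(3.8)
P(3.8) = -6.000000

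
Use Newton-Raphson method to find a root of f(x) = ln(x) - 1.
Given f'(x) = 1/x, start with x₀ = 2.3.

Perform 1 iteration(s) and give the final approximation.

f(x) = ln(x) - 1
f'(x) = 1/x
x₀ = 2.3

Newton-Raphson formula: x_{n+1} = x_n - f(x_n)/f'(x_n)

Iteration 1:
  f(2.300000) = -0.167091
  f'(2.300000) = 0.434783
  x_1 = 2.300000 - (-0.167091)/0.434783 = 2.684309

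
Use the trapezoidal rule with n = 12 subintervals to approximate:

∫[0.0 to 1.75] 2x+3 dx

f(x) = 2x+3
a = 0.0, b = 1.75, n = 12
h = (b - a)/n = 0.145833

Trapezoidal rule: (h/2)[f(x₀) + 2f(x₁) + 2f(x₂) + ... + f(xₙ)]

x_0 = 0.0000, f(x_0) = 3.000000, coefficient = 1
x_1 = 0.1458, f(x_1) = 3.291667, coefficient = 2
x_2 = 0.2917, f(x_2) = 3.583333, coefficient = 2
x_3 = 0.4375, f(x_3) = 3.875000, coefficient = 2
x_4 = 0.5833, f(x_4) = 4.166667, coefficient = 2
x_5 = 0.7292, f(x_5) = 4.458333, coefficient = 2
x_6 = 0.8750, f(x_6) = 4.750000, coefficient = 2
x_7 = 1.0208, f(x_7) = 5.041667, coefficient = 2
x_8 = 1.1667, f(x_8) = 5.333333, coefficient = 2
x_9 = 1.3125, f(x_9) = 5.625000, coefficient = 2
x_10 = 1.4583, f(x_10) = 5.916667, coefficient = 2
x_11 = 1.6042, f(x_11) = 6.208333, coefficient = 2
x_12 = 1.7500, f(x_12) = 6.500000, coefficient = 1

I ≈ (0.145833/2) × 114.000000 = 8.312500
Exact value: 8.312500
Error: 0.000000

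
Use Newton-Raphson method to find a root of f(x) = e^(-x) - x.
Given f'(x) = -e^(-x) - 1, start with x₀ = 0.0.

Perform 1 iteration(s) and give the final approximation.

f(x) = e^(-x) - x
f'(x) = -e^(-x) - 1
x₀ = 0.0

Newton-Raphson formula: x_{n+1} = x_n - f(x_n)/f'(x_n)

Iteration 1:
  f(0.000000) = 1.000000
  f'(0.000000) = -2.000000
  x_1 = 0.000000 - 1.000000/(-2.000000) = 0.500000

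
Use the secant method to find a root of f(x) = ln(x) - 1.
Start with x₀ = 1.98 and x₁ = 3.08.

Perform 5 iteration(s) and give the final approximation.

f(x) = ln(x) - 1
x₀ = 1.98, x₁ = 3.08

Secant formula: x_{n+1} = x_n - f(x_n)(x_n - x_{n-1})/(f(x_n) - f(x_{n-1}))

Iteration 1:
  f(1.980000) = -0.316903
  f(3.080000) = 0.124930
  x_2 = 3.080000 - 0.124930×(3.080000 - 1.980000)/(0.124930 - (-0.316903))
       = 2.768972
Iteration 2:
  f(3.080000) = 0.124930
  f(2.768972) = 0.018476
  x_3 = 2.768972 - 0.018476×(2.768972 - 3.080000)/(0.018476 - 0.124930)
       = 2.714990
Iteration 3:
  f(2.768972) = 0.018476
  f(2.714990) = -0.001212
  x_4 = 2.714990 - (-0.001212)×(2.714990 - 2.768972)/(-0.001212 - 0.018476)
       = 2.718312
Iteration 4:
  f(2.714990) = -0.001212
  f(2.718312) = 0.000011
  x_5 = 2.718312 - 0.000011×(2.718312 - 2.714990)/(0.000011 - (-0.001212))
       = 2.718282
Iteration 5:
  f(2.718312) = 0.000011
  f(2.718282) = 0.000000
  x_6 = 2.718282 - 0.000000×(2.718282 - 2.718312)/(0.000000 - 0.000011)
       = 2.718282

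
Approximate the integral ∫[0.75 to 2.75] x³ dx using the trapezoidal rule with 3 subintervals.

f(x) = x³
a = 0.75, b = 2.75, n = 3
h = (b - a)/n = 0.666667

Trapezoidal rule: (h/2)[f(x₀) + 2f(x₁) + 2f(x₂) + ... + f(xₙ)]

x_0 = 0.7500, f(x_0) = 0.421875, coefficient = 1
x_1 = 1.4167, f(x_1) = 2.843171, coefficient = 2
x_2 = 2.0833, f(x_2) = 9.042245, coefficient = 2
x_3 = 2.7500, f(x_3) = 20.796875, coefficient = 1

I ≈ (0.666667/2) × 44.989583 = 14.996528
Exact value: 14.218750
Error: 0.777778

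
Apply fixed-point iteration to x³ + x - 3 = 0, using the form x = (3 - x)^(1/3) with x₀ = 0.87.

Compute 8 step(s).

Equation: x³ + x - 3 = 0
Fixed-point form: x = (3 - x)^(1/3)
x₀ = 0.87

x_1 = g(0.870000) = 1.286648
x_2 = g(1.286648) = 1.196600
x_3 = g(1.196600) = 1.217206
x_4 = g(1.217206) = 1.212552
x_5 = g(1.212552) = 1.213606
x_6 = g(1.213606) = 1.213368
x_7 = g(1.213368) = 1.213422
x_8 = g(1.213422) = 1.213409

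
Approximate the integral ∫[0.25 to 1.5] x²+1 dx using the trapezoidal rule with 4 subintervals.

f(x) = x²+1
a = 0.25, b = 1.5, n = 4
h = (b - a)/n = 0.312500

Trapezoidal rule: (h/2)[f(x₀) + 2f(x₁) + 2f(x₂) + ... + f(xₙ)]

x_0 = 0.2500, f(x_0) = 1.062500, coefficient = 1
x_1 = 0.5625, f(x_1) = 1.316406, coefficient = 2
x_2 = 0.8750, f(x_2) = 1.765625, coefficient = 2
x_3 = 1.1875, f(x_3) = 2.410156, coefficient = 2
x_4 = 1.5000, f(x_4) = 3.250000, coefficient = 1

I ≈ (0.312500/2) × 15.296875 = 2.390137
Exact value: 2.369792
Error: 0.020345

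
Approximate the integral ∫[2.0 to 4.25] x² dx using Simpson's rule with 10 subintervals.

f(x) = x²
a = 2.0, b = 4.25, n = 10
h = (b - a)/n = 0.225000

Simpson's rule: (h/3)[f(x₀) + 4f(x₁) + 2f(x₂) + ... + f(xₙ)]

x_0 = 2.0000, f(x_0) = 4.000000, coefficient = 1
x_1 = 2.2250, f(x_1) = 4.950625, coefficient = 4
x_2 = 2.4500, f(x_2) = 6.002500, coefficient = 2
x_3 = 2.6750, f(x_3) = 7.155625, coefficient = 4
x_4 = 2.9000, f(x_4) = 8.410000, coefficient = 2
x_5 = 3.1250, f(x_5) = 9.765625, coefficient = 4
x_6 = 3.3500, f(x_6) = 11.222500, coefficient = 2
x_7 = 3.5750, f(x_7) = 12.780625, coefficient = 4
x_8 = 3.8000, f(x_8) = 14.440000, coefficient = 2
x_9 = 4.0250, f(x_9) = 16.200625, coefficient = 4
x_10 = 4.2500, f(x_10) = 18.062500, coefficient = 1

I ≈ (0.225000/3) × 305.625000 = 22.921875
Exact value: 22.921875
Error: 0.000000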